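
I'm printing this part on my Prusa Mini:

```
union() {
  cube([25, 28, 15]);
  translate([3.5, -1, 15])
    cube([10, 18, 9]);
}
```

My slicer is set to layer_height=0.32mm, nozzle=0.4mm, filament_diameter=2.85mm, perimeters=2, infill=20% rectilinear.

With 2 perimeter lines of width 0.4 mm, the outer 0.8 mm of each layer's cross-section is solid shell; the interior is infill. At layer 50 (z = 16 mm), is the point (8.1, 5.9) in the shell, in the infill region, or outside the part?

infill

At z = 16 mm: the cube is not intersected at this z (z outside [0, 15]); the 10×18 cube at (3.5, -1) contributes its full rectangle; Merging all regions: only the 10×18 cube at (3.5, -1) is present, so the union is just that shape — 1 connected region. Overall, the cross-section is a single solid region. The nearest boundary edge runs (3.50, 17.00)→(3.50, -1.00); distance from the point to it = 4.60 mm. The point is inside the cross-section and 4.60 mm from the nearest boundary — more than the 0.8 mm shell width (2 × 0.4), so it's in the infill interior.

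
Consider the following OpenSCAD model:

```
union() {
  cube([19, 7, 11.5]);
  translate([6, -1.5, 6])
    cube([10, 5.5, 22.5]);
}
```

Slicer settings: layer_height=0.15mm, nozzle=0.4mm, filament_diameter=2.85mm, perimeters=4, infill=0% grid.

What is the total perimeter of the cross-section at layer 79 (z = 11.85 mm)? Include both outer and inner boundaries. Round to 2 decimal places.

At z = 11.85 mm: the cube is absent (z outside [0, 11.5]); the cube at (6, -1.5) (footprint 10×5.5) is included at this height (perimeter 31.00 mm); Taking the union: only the 10×5.5 cube at (6, -1.5) is present, so the union is just that shape — boundary = 31.00 mm. Overall, the cross-section is a single solid region. Total boundary length (outer) = 31.00 mm.

31.00 mm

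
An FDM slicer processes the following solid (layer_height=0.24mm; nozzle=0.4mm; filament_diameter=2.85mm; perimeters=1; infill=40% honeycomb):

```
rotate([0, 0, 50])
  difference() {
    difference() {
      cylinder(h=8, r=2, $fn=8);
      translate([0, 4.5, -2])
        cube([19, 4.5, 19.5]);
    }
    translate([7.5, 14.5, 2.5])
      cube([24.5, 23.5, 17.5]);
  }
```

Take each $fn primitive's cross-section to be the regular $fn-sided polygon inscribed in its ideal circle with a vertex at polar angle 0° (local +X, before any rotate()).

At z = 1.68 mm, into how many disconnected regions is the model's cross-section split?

At z = 1.68 mm: the r=2 cylinder gives a regular 8-gon of circumradius 2 (constant along its height); the cube at (0, 4.5) is present — its section is the full 19×4.5 rectangle; Taking the first minus the rest: starting from the r=2 cylinder, the 19×4.5 cube at (0, 4.5) misses the remaining region (no effect) — 1 connected region; the cube at (7.5, 14.5) is not intersected at this z (z outside [2.5, 20]); After the difference (first − rest): none of the subtracted shapes is present at this height, so that combined region is unchanged — 1 connected region; (rotated 50° about Z; rotation is an isometry so areas/perimeters/island counts are preserved). The result has 1 disconnected region.

1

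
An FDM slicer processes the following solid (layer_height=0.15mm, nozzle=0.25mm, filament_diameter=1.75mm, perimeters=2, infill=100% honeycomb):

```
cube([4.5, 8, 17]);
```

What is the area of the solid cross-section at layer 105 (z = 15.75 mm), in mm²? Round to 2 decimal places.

36.00 mm²

At z = 15.75 mm: the cube is present — its section is the full 4.5×8 rectangle (area 36.00 mm²). Overall, the cross-section is a single solid region. Net area = 36.00 mm².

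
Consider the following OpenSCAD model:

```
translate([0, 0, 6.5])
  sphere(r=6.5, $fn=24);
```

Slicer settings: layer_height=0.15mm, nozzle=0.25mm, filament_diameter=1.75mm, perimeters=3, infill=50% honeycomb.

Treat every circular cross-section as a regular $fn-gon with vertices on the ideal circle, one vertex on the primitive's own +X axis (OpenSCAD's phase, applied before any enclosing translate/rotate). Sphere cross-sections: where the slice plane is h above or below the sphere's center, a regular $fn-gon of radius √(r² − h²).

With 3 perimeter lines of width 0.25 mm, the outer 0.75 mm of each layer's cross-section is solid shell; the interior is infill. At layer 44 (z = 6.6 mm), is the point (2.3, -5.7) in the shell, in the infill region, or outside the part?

At z = 6.6 mm: the sphere: section is a regular 24-gon, circumradius = √(r²−h²) = √(6.5²−0.1²) = 6.499. Overall, the cross-section is a single solid region. The nearest boundary edge runs (1.68, -6.28)→(3.25, -5.63); distance from the point to it = 0.30 mm. The point is inside the cross-section, 0.30 mm from the nearest boundary — within the 0.75 mm shell band (3 × 0.25).

shell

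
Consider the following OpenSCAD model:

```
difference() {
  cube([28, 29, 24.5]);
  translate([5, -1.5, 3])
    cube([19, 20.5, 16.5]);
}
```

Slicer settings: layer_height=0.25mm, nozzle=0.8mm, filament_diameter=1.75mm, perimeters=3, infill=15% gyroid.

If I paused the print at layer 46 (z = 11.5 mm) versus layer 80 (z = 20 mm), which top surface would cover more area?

layer 80 (z = 20 mm)

Layer 46 (z = 11.5): the cube is present — its section is the full 28×29 rectangle (area 812.00 mm²); the 19×20.5 cube at (5, -1.5) contributes its full rectangle (area 389.50 mm²); Taking the first minus the rest: starting from the 28×29 cube (812.00 mm²), the 19×20.5 cube at (5, -1.5) partially overlaps it — only the 361.00 mm² overlap (of its 389.50 mm²) is removed, clipping the outline — area = 451.00 mm². So its area = 451.00 mm². Layer 80 (z = 20): the 28×29 cube contributes its full rectangle (area 812.00 mm²); the cube at (5, -1.5) does not reach this height (z outside [3, 19.5]); After the difference (first − rest): none of the subtracted shapes is present at this height, so the 28×29 cube is unchanged — area = 812.00 mm². So its area = 812.00 mm². Layer 80 is larger (812.00 vs 451.00 mm²).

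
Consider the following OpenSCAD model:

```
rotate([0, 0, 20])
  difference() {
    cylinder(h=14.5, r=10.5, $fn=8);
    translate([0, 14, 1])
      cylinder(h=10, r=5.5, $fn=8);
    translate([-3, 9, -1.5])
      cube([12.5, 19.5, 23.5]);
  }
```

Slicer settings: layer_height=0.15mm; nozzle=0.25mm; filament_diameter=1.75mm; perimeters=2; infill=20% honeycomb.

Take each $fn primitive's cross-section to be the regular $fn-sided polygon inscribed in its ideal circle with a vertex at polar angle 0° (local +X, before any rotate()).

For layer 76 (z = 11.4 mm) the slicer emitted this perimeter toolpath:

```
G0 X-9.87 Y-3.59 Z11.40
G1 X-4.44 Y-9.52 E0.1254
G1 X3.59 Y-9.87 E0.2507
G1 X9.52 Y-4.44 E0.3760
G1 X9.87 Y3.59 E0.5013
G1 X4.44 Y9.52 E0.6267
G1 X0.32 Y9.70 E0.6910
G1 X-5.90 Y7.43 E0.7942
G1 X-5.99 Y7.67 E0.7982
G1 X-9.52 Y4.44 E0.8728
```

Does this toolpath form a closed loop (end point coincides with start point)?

no

Start point (G0): (-9.87, -3.59). End point (last G1): the path does not return to the start — open.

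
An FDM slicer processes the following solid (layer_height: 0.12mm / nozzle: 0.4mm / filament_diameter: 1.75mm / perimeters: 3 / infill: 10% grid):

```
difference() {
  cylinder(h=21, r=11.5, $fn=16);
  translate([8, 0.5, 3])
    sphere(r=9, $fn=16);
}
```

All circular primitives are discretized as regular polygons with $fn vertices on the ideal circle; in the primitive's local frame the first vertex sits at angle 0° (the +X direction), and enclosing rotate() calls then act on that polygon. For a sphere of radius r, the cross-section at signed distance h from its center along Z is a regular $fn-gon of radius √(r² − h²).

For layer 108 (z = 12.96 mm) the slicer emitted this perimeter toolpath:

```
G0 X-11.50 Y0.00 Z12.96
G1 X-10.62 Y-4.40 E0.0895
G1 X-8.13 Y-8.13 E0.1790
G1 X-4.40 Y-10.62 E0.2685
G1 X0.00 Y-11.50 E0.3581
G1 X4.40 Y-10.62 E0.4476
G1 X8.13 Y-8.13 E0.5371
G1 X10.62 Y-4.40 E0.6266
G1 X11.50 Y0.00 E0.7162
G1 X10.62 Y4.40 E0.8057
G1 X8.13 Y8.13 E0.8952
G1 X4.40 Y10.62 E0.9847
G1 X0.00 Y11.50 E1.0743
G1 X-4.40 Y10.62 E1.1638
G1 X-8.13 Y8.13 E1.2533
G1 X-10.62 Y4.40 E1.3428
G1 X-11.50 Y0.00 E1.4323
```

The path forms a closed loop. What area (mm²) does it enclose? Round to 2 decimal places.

Apply the shoelace formula to the sequence of (X, Y) vertices; enclosed area = 404.67 mm².

404.67 mm²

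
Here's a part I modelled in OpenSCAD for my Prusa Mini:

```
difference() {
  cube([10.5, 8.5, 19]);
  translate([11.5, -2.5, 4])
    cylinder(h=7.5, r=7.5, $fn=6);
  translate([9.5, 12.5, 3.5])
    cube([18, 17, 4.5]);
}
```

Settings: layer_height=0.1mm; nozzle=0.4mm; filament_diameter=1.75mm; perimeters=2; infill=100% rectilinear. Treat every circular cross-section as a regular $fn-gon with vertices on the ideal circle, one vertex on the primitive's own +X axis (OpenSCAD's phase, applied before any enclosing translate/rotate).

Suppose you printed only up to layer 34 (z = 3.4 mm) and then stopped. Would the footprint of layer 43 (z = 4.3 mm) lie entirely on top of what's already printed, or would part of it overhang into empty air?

Compare the two slices. At z = 3.4: the cube (footprint 10.5×8.5) is included at this height (area 89.25 mm²); the cylinder at (11.5, -2.5) is absent (z outside [4, 11.5]); the cube at (9.5, 12.5) does not reach this height (z outside [3.5, 8]); After the difference (first − rest): none of the subtracted shapes is present at this height, so the 10.5×8.5 cube is unchanged — area = 89.25 mm². At z = 4.3: the cube (footprint 10.5×8.5) is included at this height (area 89.25 mm²); the r=7.5 cylinder at (11.5, -2.5) contributes a regular 6-gon of circumradius 7.5 (area = (6/2)·7.500²·sin(360°/6) = 146.14 mm²); the cube at (9.5, 12.5) (footprint 18×17) is included at this height (area 306.00 mm²); After the difference (first − rest): starting from the 10.5×8.5 cube (89.25 mm²), the r=7.5 cylinder at (11.5, -2.5) partially overlaps it — only the 15.59 mm² overlap (of its 146.14 mm²) is removed, clipping the outline; the 18×17 cube at (9.5, 12.5) misses the remaining region (no effect) — area = 73.66 mm². Checking containment: the cross-section at z = 4.3 is a subset of the cross-section at z = 3.4.

entirely on top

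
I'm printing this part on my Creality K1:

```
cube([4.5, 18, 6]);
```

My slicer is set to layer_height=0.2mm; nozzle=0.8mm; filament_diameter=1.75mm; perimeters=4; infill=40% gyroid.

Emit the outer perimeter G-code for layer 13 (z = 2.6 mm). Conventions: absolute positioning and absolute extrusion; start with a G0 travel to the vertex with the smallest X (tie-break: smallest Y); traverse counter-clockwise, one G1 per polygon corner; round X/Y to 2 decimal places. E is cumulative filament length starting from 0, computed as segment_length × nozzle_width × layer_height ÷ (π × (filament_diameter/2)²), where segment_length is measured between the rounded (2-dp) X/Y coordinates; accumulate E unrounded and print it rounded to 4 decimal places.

G0 X0.00 Y0.00 Z2.60
G1 X4.50 Y0.00 E0.2993
G1 X4.50 Y18.00 E1.4967
G1 X0.00 Y18.00 E1.7960
G1 X0.00 Y0.00 E2.9934

At z = 2.6 mm: the 4.5×18 cube contributes its full rectangle. The outline is a single polygon with 4 vertices. Extrusion per mm of travel: 0.8 × 0.2 / (π × 0.875²) = 0.066520. Accumulating E over each segment gives final E = 2.9934.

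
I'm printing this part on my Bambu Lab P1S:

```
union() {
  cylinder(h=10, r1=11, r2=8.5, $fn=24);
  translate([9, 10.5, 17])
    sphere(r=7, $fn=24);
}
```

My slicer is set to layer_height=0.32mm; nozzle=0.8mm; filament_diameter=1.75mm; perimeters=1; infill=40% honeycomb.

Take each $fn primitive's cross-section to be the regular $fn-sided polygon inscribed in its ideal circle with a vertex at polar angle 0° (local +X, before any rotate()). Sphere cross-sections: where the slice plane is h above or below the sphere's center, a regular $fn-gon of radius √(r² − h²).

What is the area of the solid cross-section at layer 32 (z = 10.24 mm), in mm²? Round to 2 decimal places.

10.26 mm²

At z = 10.24 mm: the cone does not reach this height (z outside [0, 10]); the sphere at (9, 10.5): section is a regular 24-gon, circumradius = √(r²−h²) = √(7²−6.76²) = 1.817 (area = (24/2)·1.817²·sin(360°/24) = 10.26 mm²); Combining (union): only the r=7 sphere at (9, 10.5) is present, so the union is just that shape — area = 10.26 mm². Overall, the cross-section is a single solid region. Net area = 10.26 mm².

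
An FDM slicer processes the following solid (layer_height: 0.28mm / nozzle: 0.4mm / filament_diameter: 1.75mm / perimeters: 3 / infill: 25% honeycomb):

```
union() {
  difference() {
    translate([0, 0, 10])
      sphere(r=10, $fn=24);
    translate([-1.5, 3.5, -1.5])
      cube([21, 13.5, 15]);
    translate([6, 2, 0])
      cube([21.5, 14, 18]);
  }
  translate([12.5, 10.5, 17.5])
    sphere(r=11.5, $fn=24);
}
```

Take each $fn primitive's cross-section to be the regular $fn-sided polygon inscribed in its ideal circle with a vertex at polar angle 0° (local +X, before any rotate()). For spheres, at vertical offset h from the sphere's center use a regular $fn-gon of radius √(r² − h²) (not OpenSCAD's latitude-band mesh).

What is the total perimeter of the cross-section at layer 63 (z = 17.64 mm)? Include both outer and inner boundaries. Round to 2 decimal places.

98.30 mm

At z = 17.64 mm: the r=10 sphere slices to a regular 24-gon of circumradius 6.452 (√(r²−h²) with h=7.64 from center) (perimeter = 2·24·6.452·sin(180°/24) = 40.42 mm); the cube at (-1.5, 3.5) is not intersected at this z (z outside [-1.5, 13.5]); the cube at (6, 2) (footprint 21.5×14) is included at this height (perimeter 71.00 mm); Subtracting the remaining from the first: starting from the r=10 sphere, the 21.5×14 cube at (6, 2) partially overlaps it — only the 0.01 mm² overlap (of its 301.00 mm²) is removed, clipping the outline — boundary = 40.50 mm; the r=11.5 sphere at (12.5, 10.5) contributes a regular 24-gon of circumradius √(11.5²−0.14²) = 11.499 (perimeter = 2·24·11.499·sin(180°/24) = 72.05 mm); Taking the union: the regions partially overlap (shared area 7.03 mm²), so the edge portions inside another operand are dropped and the merged outline is re-measured after clipping — boundary = 98.30 mm. Overall, the cross-section is a single solid region. Total boundary length (outer) = 98.30 mm.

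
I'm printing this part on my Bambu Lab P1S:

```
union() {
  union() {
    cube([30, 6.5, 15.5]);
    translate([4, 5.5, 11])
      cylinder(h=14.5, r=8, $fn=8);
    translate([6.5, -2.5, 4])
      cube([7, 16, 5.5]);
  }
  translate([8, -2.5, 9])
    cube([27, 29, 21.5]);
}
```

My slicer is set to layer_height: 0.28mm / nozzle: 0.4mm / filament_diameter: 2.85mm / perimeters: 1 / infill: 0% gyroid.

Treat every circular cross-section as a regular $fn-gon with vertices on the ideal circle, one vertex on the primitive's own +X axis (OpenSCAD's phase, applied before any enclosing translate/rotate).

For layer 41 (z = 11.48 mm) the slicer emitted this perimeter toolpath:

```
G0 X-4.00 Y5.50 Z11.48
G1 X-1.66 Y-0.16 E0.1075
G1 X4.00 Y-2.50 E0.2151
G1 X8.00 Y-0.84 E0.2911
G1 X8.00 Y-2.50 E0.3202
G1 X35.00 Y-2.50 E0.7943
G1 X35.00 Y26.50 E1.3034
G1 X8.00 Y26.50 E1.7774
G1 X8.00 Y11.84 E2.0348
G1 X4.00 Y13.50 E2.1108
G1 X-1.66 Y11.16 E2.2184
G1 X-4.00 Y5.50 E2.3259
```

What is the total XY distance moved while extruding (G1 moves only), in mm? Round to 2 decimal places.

Sum the Euclidean lengths of each G1 segment: total = 132.48 mm.

132.48 mm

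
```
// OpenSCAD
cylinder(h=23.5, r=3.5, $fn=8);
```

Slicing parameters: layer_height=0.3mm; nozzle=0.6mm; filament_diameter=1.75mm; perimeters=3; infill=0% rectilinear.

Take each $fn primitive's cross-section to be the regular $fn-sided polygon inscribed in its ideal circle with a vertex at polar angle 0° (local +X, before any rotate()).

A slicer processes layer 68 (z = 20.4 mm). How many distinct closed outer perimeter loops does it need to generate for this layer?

At z = 20.4 mm: the r=3.5 cylinder gives a regular 8-gon of circumradius 3.5 (constant along its height). The result has 1 disconnected region.

1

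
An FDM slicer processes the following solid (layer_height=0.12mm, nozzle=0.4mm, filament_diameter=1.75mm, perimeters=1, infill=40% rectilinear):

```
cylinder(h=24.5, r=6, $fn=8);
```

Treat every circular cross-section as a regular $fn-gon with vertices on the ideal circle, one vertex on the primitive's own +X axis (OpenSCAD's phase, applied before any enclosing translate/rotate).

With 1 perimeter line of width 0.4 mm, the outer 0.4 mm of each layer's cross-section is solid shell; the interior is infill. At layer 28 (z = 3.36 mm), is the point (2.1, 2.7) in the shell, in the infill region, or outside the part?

At z = 3.36 mm: the r=6 cylinder gives a regular 8-gon of circumradius 6 (constant along its height). Overall, the cross-section is a single solid region. The nearest boundary edge runs (4.24, 4.24)→(0.00, 6.00); distance from the point to it = 2.25 mm. The point is inside the cross-section and 2.25 mm from the nearest boundary — more than the 0.4 mm shell width (1 × 0.4), so it's in the infill interior.

infill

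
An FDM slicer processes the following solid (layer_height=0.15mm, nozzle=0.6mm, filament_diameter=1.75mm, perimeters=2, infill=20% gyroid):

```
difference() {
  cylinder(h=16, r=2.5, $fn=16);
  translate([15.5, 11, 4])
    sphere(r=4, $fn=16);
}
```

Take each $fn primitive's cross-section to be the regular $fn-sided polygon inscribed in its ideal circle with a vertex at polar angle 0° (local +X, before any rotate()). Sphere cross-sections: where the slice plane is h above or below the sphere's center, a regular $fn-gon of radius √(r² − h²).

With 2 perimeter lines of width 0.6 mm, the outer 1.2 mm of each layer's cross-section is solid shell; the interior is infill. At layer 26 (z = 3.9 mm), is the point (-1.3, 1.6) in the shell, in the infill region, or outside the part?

shell

At z = 3.9 mm: the cylinder: section is a regular 16-gon, circumradius r=2.5; the sphere at (15.5, 11): section is a regular 16-gon, circumradius = √(r²−h²) = √(4²−0.1²) = 3.999; After the difference (first − rest): starting from the r=2.5 cylinder, the r=4 sphere at (15.5, 11) misses the remaining region (no effect) — 1 connected region. Overall, the cross-section is a single solid region. The nearest boundary edge runs (-1.77, 1.77)→(-0.96, 2.31); distance from the point to it = 0.40 mm. The point is inside the cross-section, 0.40 mm from the nearest boundary — within the 1.2 mm shell band (2 × 0.6).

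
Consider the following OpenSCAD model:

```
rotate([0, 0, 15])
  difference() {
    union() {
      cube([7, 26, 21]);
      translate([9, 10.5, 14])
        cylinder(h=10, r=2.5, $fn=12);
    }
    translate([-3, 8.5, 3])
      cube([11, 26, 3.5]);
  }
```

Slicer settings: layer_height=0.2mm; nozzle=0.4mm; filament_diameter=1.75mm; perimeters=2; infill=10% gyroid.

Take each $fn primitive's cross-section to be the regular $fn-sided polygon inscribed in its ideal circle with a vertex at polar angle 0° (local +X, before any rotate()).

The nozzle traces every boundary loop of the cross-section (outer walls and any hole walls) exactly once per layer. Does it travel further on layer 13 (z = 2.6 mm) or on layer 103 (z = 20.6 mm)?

Layer 13 (z = 2.6): the cube is present — its section is the full 7×26 rectangle (perimeter 66.00 mm); the cylinder at (9, 10.5) is absent (z outside [14, 24]); Combining (union): only the 7×26 cube is present, so the union is just that shape — boundary = 66.00 mm; the cube at (-3, 8.5) is not intersected at this z (z outside [3, 6.5]); Subtracting the remaining from the first: none of the subtracted shapes is present at this height, so that combined region is unchanged — boundary = 66.00 mm; (rotated 15° about Z; rotation is an isometry so areas/perimeters/island counts are preserved). So its perimeter = 66.00 mm. Layer 103 (z = 20.6): the cube is present — its section is the full 7×26 rectangle (perimeter 66.00 mm); the cylinder at (9, 10.5): section is a regular 12-gon, circumradius r=2.5 (perimeter = 2·12·2.500·sin(180°/12) = 15.53 mm); Combining (union): the regions partially overlap (shared area 0.86 mm²), so the edge portions inside another operand are dropped and the merged outline is re-measured after clipping — boundary = 75.64 mm; the cube at (-3, 8.5) does not reach this height (z outside [3, 6.5]); Subtracting the remaining from the first: none of the subtracted shapes is present at this height, so that combined region is unchanged — boundary = 75.64 mm; (whole slice rotated 15° about Z — lengths, areas and connectivity unchanged). So its perimeter = 75.64 mm. Layer 103 is larger (75.64 vs 66.00 mm).

layer 103 (z = 20.6 mm)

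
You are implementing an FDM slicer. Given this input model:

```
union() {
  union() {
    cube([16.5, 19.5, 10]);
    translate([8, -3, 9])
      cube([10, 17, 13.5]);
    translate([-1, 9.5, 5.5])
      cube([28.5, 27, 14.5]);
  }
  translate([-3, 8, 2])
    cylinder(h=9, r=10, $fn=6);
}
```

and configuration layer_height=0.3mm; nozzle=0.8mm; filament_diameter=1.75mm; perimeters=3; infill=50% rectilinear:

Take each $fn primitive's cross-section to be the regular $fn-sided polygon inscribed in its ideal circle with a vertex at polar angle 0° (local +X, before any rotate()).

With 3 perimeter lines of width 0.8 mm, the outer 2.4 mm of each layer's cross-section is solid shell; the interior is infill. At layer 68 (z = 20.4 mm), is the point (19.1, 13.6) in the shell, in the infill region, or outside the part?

At z = 20.4 mm: the cube does not reach this height (z outside [0, 10]); the 10×17 cube at (8, -3) contributes its full rectangle; the cube at (-1, 9.5) is not intersected at this z (z outside [5.5, 20]); Taking the union: only the 10×17 cube at (8, -3) is present, so the union is just that shape — 1 connected region; the cylinder at (-3, 8) is absent (z outside [2, 11]); Taking the union: only that combined region is present, so the union is just that shape — 1 connected region. Overall, the cross-section is a single solid region. The nearest boundary edge runs (18.00, -3.00)→(18.00, 14.00); distance from the point to it = 1.10 mm. The point is not inside any of the regions above, so it lies outside the cross-section (1.10 mm from the nearest boundary).

outside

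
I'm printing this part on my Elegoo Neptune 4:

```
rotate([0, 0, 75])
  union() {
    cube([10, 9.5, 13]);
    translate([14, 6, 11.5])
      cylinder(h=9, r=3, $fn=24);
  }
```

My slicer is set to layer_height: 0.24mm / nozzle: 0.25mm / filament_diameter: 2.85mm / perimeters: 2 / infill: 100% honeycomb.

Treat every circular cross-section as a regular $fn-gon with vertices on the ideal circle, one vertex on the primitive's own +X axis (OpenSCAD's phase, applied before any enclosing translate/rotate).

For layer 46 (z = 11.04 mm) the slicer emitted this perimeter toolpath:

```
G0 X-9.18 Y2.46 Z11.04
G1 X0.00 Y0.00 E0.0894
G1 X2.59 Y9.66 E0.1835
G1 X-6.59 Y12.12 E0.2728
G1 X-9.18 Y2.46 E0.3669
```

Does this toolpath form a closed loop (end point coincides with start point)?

yes

Start point (G0): (-9.18, 2.46). End point (last G1): the path returns to the start — closed.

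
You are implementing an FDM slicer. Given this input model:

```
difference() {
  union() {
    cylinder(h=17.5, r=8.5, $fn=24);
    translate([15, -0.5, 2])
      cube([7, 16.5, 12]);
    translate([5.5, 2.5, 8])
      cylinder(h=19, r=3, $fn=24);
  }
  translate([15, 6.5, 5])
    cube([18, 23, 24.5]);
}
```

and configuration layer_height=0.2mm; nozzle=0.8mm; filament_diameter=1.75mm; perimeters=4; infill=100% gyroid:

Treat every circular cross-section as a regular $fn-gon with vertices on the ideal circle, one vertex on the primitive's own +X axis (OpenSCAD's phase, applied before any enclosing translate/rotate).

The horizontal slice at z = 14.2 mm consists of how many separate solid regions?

1

At z = 14.2 mm: the cylinder: section is a regular 24-gon, circumradius r=8.5; the cube at (15, -0.5) is absent (z outside [2, 14]); the cylinder at (5.5, 2.5): section is a regular 24-gon, circumradius r=3; Taking the union: the regions partially overlap (shared area 26.31 mm²), so overlapping operands fuse into one piece — 1 connected region; the 18×23 cube at (15, 6.5) contributes its full rectangle; Taking the first minus the rest: starting from the result so far, the 18×23 cube at (15, 6.5) misses the remaining region (no effect) — 1 connected region. The result has 1 disconnected region.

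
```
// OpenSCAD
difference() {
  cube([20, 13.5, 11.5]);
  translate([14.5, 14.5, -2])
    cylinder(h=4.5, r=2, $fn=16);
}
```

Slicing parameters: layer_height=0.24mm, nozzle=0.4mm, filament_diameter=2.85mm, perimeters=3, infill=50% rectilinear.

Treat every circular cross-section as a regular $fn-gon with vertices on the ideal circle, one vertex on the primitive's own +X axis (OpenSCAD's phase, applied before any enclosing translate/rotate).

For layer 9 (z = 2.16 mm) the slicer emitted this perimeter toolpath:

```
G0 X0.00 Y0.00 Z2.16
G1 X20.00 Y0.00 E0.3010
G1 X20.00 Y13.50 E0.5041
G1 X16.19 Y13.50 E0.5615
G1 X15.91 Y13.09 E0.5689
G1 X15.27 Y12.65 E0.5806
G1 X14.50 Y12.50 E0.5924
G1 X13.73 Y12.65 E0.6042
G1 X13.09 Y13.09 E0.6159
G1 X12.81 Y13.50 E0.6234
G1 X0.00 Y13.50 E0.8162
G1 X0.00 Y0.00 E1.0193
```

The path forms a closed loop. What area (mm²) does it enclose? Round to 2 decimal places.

267.65 mm²

Apply the shoelace formula to the sequence of (X, Y) vertices; enclosed area = 267.65 mm².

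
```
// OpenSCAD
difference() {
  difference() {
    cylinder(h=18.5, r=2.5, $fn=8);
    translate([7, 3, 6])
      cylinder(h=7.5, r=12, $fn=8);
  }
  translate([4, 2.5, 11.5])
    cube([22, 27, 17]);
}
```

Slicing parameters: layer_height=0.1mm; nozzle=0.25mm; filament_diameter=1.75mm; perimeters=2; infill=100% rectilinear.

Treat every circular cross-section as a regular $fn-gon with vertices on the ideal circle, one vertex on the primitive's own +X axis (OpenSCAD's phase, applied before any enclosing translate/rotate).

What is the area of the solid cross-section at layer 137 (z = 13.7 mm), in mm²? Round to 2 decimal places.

At z = 13.7 mm: the r=2.5 cylinder contributes a regular 8-gon of circumradius 2.5 (area = (8/2)·2.500²·sin(360°/8) = 17.68 mm²); the cylinder at (7, 3) does not reach this height (z outside [6, 13.5]); Taking the first minus the rest: none of the subtracted shapes is present at this height, so the r=2.5 cylinder is unchanged — area = 17.68 mm²; the cube at (4, 2.5) is present — its section is the full 22×27 rectangle (area 594.00 mm²); After the difference (first − rest): starting from that combined region (17.68 mm²), the 22×27 cube at (4, 2.5) misses the remaining region (no effect) — area = 17.68 mm². Overall, the cross-section is a single solid region. Net area = 17.68 mm².

17.68 mm²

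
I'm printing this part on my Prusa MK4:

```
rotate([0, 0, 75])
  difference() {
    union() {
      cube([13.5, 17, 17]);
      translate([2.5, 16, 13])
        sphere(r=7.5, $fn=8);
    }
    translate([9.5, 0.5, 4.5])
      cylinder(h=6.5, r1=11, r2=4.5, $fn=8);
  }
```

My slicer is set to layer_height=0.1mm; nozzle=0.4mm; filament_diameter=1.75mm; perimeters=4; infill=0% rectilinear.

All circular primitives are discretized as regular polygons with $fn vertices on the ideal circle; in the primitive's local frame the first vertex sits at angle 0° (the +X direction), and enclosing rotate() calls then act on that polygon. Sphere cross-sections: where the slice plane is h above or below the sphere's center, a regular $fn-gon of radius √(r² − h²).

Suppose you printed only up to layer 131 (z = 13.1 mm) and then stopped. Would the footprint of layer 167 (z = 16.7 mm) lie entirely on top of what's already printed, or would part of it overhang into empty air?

entirely on top

Compare the two slices. At z = 13.1: the 13.5×17 cube contributes its full rectangle (area 229.50 mm²); the r=7.5 sphere at (2.5, 16) slices to a regular 8-gon of circumradius 7.499 (√(r²−h²) with h=0.1 from center) (area = (8/2)·7.499²·sin(360°/8) = 159.07 mm²); Combining (union): the regions partially overlap — summed areas 388.57 mm² minus the doubly-counted overlap 67.01 mm² gives 321.56 mm² — area = 321.56 mm²; the cone at (9.5, 0.5) is not intersected at this z (z outside [4.5, 11]); Taking the first minus the rest: none of the subtracted shapes is present at this height, so the result so far is unchanged — area = 321.56 mm²; (whole slice rotated 75° about Z — lengths, areas and connectivity unchanged). At z = 16.7: the 13.5×17 cube contributes its full rectangle (area 229.50 mm²); the r=7.5 sphere at (2.5, 16) slices to a regular 8-gon of circumradius 6.524 (√(r²−h²) with h=3.7 from center) (area = (8/2)·6.524²·sin(360°/8) = 120.38 mm²); Taking the union: the regions partially overlap — summed areas 349.88 mm² minus the doubly-counted overlap 53.93 mm² gives 295.95 mm² — area = 295.95 mm²; the cone at (9.5, 0.5) is absent (z outside [4.5, 11]); After the difference (first − rest): none of the subtracted shapes is present at this height, so the result so far is unchanged — area = 295.95 mm²; (whole slice rotated 75° about Z — lengths, areas and connectivity unchanged). Checking containment: the cross-section at z = 16.7 is a subset of the cross-section at z = 13.1.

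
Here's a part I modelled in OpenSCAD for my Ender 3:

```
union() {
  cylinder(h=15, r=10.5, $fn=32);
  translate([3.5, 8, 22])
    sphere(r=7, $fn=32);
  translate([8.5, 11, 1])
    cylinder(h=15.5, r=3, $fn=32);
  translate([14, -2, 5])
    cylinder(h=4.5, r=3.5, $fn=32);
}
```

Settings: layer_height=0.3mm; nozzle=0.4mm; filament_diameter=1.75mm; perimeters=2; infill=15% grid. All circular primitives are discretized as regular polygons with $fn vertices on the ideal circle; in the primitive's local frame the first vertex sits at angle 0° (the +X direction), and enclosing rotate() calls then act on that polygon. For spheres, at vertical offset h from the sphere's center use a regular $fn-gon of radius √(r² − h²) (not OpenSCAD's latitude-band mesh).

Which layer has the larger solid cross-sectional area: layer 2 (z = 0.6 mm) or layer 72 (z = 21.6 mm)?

layer 2 (z = 0.6 mm)

Layer 2 (z = 0.6): the r=10.5 cylinder gives a regular 32-gon of circumradius 10.5 (constant along its height) (area = (32/2)·10.500²·sin(360°/32) = 344.14 mm²); the sphere at (3.5, 8) is not intersected at this z (|z−center|=21.400 > r=7); the cylinder at (8.5, 11) is not intersected at this z (z outside [1, 16.5]); the cylinder at (14, -2) is not intersected at this z (z outside [5, 9.5]); Combining (union): only the r=10.5 cylinder is present, so the union is just that shape — area = 344.14 mm². So its area = 344.14 mm². Layer 72 (z = 21.6): the cylinder does not reach this height (z outside [0, 15]); the sphere at (3.5, 8): section is a regular 32-gon, circumradius = √(r²−h²) = √(7²−0.4²) = 6.989 (area = (32/2)·6.989²·sin(360°/32) = 152.45 mm²); the cylinder at (8.5, 11) does not reach this height (z outside [1, 16.5]); the cylinder at (14, -2) is not intersected at this z (z outside [5, 9.5]); Taking the union: only the r=7 sphere at (3.5, 8) is present, so the union is just that shape — area = 152.45 mm². So its area = 152.45 mm². Layer 2 is larger (344.14 vs 152.45 mm²).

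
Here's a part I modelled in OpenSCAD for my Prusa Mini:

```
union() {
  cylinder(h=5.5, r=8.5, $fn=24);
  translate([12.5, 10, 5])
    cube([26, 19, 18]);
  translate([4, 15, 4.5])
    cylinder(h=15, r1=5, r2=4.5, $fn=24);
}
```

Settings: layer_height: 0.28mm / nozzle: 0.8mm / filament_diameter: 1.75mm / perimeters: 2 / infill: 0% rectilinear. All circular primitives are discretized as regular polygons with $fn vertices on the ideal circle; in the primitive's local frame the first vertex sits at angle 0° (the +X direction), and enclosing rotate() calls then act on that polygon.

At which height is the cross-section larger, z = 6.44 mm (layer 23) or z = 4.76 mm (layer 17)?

layer 23 (z = 6.44 mm)

Layer 23 (z = 6.44): the cylinder is absent (z outside [0, 5.5]); the 26×19 cube at (12.5, 10) contributes its full rectangle (area 494.00 mm²); the cone at (4, 15) (r1=5→r2=4.5) has section circumradius 4.935 here — a regular 24-gon (area = (24/2)·4.935²·sin(360°/24) = 75.65 mm²); Combining (union): the 2 present regions are separate (no shared area or edge), so areas and boundary lengths simply add and each stays a separate island — area = 569.65 mm². So its area = 569.65 mm². Layer 17 (z = 4.76): the r=8.5 cylinder contributes a regular 24-gon of circumradius 8.5 (area = (24/2)·8.500²·sin(360°/24) = 224.40 mm²); the cube at (12.5, 10) is absent (z outside [5, 23]); the cone at (4, 15) (r1=5→r2=4.5) has section circumradius 4.991 here — a regular 24-gon (area = (24/2)·4.991²·sin(360°/24) = 77.38 mm²); Combining (union): the 2 present regions are separate (no shared area or edge), so areas and boundary lengths simply add and each stays a separate island — area = 301.77 mm². So its area = 301.77 mm². Layer 23 is larger (569.65 vs 301.77 mm²).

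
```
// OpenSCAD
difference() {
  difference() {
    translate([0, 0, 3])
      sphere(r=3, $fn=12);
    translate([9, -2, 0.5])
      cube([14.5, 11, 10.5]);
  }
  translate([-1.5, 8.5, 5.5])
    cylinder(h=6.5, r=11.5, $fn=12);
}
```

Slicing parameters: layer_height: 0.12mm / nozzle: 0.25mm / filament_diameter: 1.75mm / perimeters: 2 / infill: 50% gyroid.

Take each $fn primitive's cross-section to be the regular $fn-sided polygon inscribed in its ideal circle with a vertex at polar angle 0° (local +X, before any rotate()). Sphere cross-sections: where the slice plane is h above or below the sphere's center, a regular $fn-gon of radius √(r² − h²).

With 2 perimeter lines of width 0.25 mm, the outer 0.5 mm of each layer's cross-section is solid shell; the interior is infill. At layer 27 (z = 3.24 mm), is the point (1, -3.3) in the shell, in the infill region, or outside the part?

outside

At z = 3.24 mm: the sphere: section is a regular 12-gon, circumradius = √(r²−h²) = √(3²−0.24²) = 2.990; the cube at (9, -2) is present — its section is the full 14.5×11 rectangle; Subtracting the remaining from the first: starting from the r=3 sphere, the 14.5×11 cube at (9, -2) misses the remaining region (no effect) — 1 connected region; the cylinder at (-1.5, 8.5) does not reach this height (z outside [5.5, 12]); After the difference (first − rest): none of the subtracted shapes is present at this height, so that combined region is unchanged — 1 connected region. Overall, the cross-section is a single solid region. The nearest boundary edge runs (1.50, -2.59)→(-0.00, -2.99); distance from the point to it = 0.56 mm. The point is not inside any of the regions above, so it lies outside the cross-section (0.56 mm from the nearest boundary).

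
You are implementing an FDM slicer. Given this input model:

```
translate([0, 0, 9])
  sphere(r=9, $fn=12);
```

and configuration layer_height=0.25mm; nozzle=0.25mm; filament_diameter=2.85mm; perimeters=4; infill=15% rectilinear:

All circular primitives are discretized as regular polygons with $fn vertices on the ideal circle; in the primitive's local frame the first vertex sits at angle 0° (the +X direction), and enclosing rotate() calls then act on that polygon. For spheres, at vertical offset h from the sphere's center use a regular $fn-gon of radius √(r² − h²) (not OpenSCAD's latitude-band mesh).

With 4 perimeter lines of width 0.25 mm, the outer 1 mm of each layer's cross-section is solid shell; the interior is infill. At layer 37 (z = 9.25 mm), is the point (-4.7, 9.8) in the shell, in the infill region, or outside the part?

At z = 9.25 mm: the r=9 sphere contributes a regular 12-gon of circumradius √(9²−0.25²) = 8.997. Overall, the cross-section is a single solid region. The nearest boundary edge runs (0.00, 9.00)→(-4.50, 7.79); distance from the point to it = 1.99 mm. The point is not inside any of the regions above, so it lies outside the cross-section (1.99 mm from the nearest boundary).

outside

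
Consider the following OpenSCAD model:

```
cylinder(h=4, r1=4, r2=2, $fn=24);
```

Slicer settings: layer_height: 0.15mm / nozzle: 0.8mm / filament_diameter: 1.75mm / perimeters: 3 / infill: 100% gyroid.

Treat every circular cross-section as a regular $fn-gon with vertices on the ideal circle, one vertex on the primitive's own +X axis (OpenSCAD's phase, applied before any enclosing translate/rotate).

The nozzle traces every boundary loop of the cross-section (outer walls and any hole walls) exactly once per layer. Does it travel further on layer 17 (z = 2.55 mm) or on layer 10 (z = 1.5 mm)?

layer 10 (z = 1.5 mm)

Layer 17 (z = 2.55): the cone: at t=0.637 of its height the radius interpolates to r₁+(r₂−r₁)t = 2.725, giving a regular 24-gon of that circumradius (perimeter = 2·24·2.725·sin(180°/24) = 17.07 mm). So its perimeter = 17.07 mm. Layer 10 (z = 1.5): the cone contributes a regular 24-gon of circumradius 3.250 (interpolated between r1=4 and r2=2 at t=0.375) (perimeter = 2·24·3.250·sin(180°/24) = 20.36 mm). So its perimeter = 20.36 mm. Layer 10 is larger (20.36 vs 17.07 mm).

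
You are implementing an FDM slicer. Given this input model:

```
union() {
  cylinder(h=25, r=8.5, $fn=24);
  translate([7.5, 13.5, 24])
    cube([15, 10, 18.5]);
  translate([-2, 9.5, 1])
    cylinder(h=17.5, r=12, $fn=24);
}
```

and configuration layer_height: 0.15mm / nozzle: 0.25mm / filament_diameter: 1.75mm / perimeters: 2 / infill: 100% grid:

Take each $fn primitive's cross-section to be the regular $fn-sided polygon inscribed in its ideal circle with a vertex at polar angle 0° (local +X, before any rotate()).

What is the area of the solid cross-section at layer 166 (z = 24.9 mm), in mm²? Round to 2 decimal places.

374.40 mm²

At z = 24.9 mm: the cylinder: section is a regular 24-gon, circumradius r=8.5 (area = (24/2)·8.500²·sin(360°/24) = 224.40 mm²); the 15×10 cube at (7.5, 13.5) contributes its full rectangle (area 150.00 mm²); the cylinder at (-2, 9.5) does not reach this height (z outside [1, 18.5]); Taking the union: the 2 present regions are separate (no shared area or edge), so areas and boundary lengths simply add and each stays a separate island — area = 374.40 mm². Overall, the cross-section has 2 separate islands. Net area = 374.40 mm².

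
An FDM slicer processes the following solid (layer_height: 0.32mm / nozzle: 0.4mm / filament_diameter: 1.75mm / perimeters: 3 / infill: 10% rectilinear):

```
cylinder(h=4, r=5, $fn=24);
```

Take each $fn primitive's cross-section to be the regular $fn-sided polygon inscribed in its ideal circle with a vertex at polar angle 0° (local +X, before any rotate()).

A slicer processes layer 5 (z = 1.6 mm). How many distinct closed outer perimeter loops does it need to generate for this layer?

1

At z = 1.6 mm: the r=5 cylinder gives a regular 24-gon of circumradius 5 (constant along its height). The result has 1 disconnected region.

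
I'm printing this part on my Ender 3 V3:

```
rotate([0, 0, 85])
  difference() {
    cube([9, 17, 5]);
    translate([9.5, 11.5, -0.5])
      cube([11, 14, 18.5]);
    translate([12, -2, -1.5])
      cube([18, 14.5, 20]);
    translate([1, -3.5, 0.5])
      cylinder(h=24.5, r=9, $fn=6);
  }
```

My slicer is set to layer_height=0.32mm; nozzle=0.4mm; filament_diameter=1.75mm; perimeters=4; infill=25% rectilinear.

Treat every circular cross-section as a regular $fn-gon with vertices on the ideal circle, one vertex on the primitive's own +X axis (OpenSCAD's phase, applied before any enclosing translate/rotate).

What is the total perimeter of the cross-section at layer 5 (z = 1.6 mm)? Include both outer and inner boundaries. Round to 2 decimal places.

At z = 1.6 mm: the cube (footprint 9×17) is included at this height (perimeter 52.00 mm); the 11×14 cube at (9.5, 11.5) contributes its full rectangle (perimeter 50.00 mm); the 18×14.5 cube at (12, -2) contributes its full rectangle (perimeter 65.00 mm); the r=9 cylinder at (1, -3.5) contributes a regular 6-gon of circumradius 9 (perimeter = 2·6·9.000·sin(180°/6) = 54.00 mm); Taking the first minus the rest: starting from the 9×17 cube, the 11×14 cube at (9.5, 11.5) misses the remaining region (no effect); the 18×14.5 cube at (12, -2) misses the remaining region (no effect); the r=9 cylinder at (1, -3.5) partially overlaps it — only the 28.94 mm² overlap (of its 210.44 mm²) is removed, clipping the outline — boundary = 50.19 mm; (rotated 85° about Z; rotation is an isometry so areas/perimeters/island counts are preserved). Overall, the cross-section is a single solid region. Total boundary length (outer) = 50.19 mm.

50.19 mm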